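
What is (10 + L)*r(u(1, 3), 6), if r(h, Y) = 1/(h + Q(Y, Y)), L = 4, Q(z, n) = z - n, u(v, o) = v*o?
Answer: 14/3 ≈ 4.6667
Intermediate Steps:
u(v, o) = o*v
r(h, Y) = 1/h (r(h, Y) = 1/(h + (Y - Y)) = 1/(h + 0) = 1/h)
(10 + L)*r(u(1, 3), 6) = (10 + 4)/((3*1)) = 14/3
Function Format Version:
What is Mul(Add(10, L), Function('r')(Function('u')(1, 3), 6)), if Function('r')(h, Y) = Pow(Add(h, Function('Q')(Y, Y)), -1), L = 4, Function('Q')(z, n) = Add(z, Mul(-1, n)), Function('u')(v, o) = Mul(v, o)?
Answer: Rational(14, 3) ≈ 4.6667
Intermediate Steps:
Function('u')(v, o) = Mul(o, v)
Function('r')(h, Y) = Pow(h, -1) (Function('r')(h, Y) = Pow(Add(h, Add(Y, Mul(-1, Y))), -1) = Pow(Add(h, 0), -1) = Pow(h, -1))
Mul(Add(10, L), Function('r')(Function('u')(1, 3), 6)) = Mul(Add(10, 4), Pow(Mul(3, 1), -1)) = Mul(14, Pow(3, -1)) = Mul(14, Rational(1, 3)) = Rational(14, 3)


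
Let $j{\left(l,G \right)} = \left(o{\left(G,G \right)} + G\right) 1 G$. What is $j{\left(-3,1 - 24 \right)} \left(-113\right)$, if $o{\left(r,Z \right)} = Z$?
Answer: $-119554$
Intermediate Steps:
$j{\left(l,G \right)} = 2 G^{2}$ ($j{\left(l,G \right)} = \left(G + G\right) 1 G = 2 G G = 2 G^{2}$)
$j{\left(-3,1 - 24 \right)} \left(-113\right) = 2 \left(1 - 24\right)^{2} \left(-113\right) = 2 \left(-23\right)^{2} \left(-113\right) = 2 \cdot 529 \left(-113\right) = 1058 \left(-113\right) = -119554$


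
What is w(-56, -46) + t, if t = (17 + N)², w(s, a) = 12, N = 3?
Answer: 412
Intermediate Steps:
t = 400 (t = (17 + 3)² = 20² = 400)
w(-56, -46) + t = 12 + 400 = 412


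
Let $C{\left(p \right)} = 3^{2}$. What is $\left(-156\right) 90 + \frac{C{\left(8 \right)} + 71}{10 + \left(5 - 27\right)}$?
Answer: $- \frac{42140}{3} \approx -14047.0$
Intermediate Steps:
$C{\left(p \right)} = 9$
$\left(-156\right) 90 + \frac{C{\left(8 \right)} + 71}{10 + \left(5 - 27\right)} = \left(-156\right) 90 + \frac{9 + 71}{10 + \left(5 - 27\right)} = -14040 + \frac{80}{10 + \left(5 - 27\right)} = -14040 + \frac{80}{10 - 22} = -14040 + \frac{80}{-12} = -14040 + 80 \left(- \frac{1}{12}\right) = -14040 - \frac{20}{3} = - \frac{42140}{3}$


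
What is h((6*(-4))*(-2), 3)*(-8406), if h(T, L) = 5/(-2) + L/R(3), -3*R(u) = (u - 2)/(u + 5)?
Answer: 626247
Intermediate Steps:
R(u) = -(-2 + u)/(3*(5 + u)) (R(u) = -(u - 2)/(3*(u + 5)) = -(-2 + u)/(3*(5 + u)))
h(T, L) = -5/2 - 24*L (h(T, L) = 5/(-2) + L/(((2 - 1*3)/(3*(5 + 3)))) = 5*(-1/2) + L/(((1/3)*(2 - 3)/8)) = -5/2 + L/(((1/3)*(1/8)*(-1))) = -5/2 + L/(-1/24) = -5/2 + L*(-24) = -5/2 - 24*L)
h((6*(-4))*(-2), 3)*(-8406) = (-5/2 - 24*3)*(-8406) = (-5/2 - 72)*(-8406) = -149/2*(-8406) = 626247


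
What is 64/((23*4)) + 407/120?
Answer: 11281/2760 ≈ 4.0873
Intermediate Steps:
64/((23*4)) + 407/120 = 64/92 + 407*(1/120) = 64*(1/92) + 407/120 = 16/23 + 407/120 = 11281/2760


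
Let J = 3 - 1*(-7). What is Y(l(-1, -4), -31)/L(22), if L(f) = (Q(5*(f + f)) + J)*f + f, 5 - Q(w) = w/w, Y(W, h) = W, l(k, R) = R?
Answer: -2/165 ≈ -0.012121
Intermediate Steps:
Q(w) = 4 (Q(w) = 5 - w/w = 5 - 1*1 = 5 - 1 = 4)
J = 10 (J = 3 + 7 = 10)
L(f) = 15*f (L(f) = (4 + 10)*f + f = 14*f + f = 15*f)
Y(l(-1, -4), -31)/L(22) = -4/(15*22) = -4/330 = -4*1/330 = -2/165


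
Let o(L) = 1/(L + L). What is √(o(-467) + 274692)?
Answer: √239629213418/934 ≈ 524.11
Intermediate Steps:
o(L) = 1/(2*L)
√(o(-467) + 274692) = √((½)/(-467) + 274692) = √((½)*(-1/467) + 274692) = √(-1/934 + 274692) = √(256562327/934) = √239629213418/934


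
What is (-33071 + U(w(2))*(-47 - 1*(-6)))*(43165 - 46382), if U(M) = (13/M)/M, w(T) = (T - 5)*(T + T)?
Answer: 15321789269/144 ≈ 1.0640e+8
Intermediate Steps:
w(T) = 2*T*(-5 + T) (w(T) = (-5 + T)*(2*T) = 2*T*(-5 + T))
U(M) = 13/M²
(-33071 + U(w(2))*(-47 - 1*(-6)))*(43165 - 46382) = (-33071 + (13/(2*2*(-5 + 2))²)*(-47 - 1*(-6)))*(43165 - 46382) = (-33071 + (13/(2*2*(-3))²)*(-47 + 6))*(-3217) = (-33071 + (13/(-12)²)*(-41))*(-3217) = (-33071 + (13*(1/144))*(-41))*(-3217) = (-33071 + (13/144)*(-41))*(-3217) = (-33071 - 533/144)*(-3217) = -4762757/144*(-3217) = 15321789269/144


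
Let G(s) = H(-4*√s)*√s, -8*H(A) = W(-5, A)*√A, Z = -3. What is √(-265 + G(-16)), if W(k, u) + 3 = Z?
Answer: √(-265 + 12*I*√(-I)) ≈ 0.2649 + 16.018*I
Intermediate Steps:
W(k, u) = -6 (W(k, u) = -3 - 3 = -6)
H(A) = 3*√A/4 (H(A) = -(-3)*√A/4 = 3*√A/4)
G(s) = 3*√s*√(-√s)/2 (G(s) = (3*√(-4*√s)/4)*√s = (3*(2*√(-√s))/4)*√s = (3*√(-√s)/2)*√s = 3*√s*√(-√s)/2)
√(-265 + G(-16)) = √(-265 + 3*√(-16)*√(-√(-16))/2) = √(-265 + 3*(4*I)*√(-4*I)/2) = √(-265 + 3*(4*I)*(2*√(-I))/2) = √(-265 + 12*I*√(-I))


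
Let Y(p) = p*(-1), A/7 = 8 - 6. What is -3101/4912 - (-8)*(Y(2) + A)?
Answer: 468451/4912 ≈ 95.369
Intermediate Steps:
A = 14 (A = 7*(8 - 6) = 7*2 = 14)
Y(p) = -p
-3101/4912 - (-8)*(Y(2) + A) = -3101/4912 - (-8)*(-1*2 + 14) = -3101*1/4912 - (-8)*(-2 + 14) = -3101/4912 - (-8)*12 = -3101/4912 - 1*(-96) = -3101/4912 + 96 = 468451/4912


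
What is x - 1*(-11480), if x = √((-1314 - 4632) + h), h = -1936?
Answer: 11480 + I*√7882 ≈ 11480.0 + 88.781*I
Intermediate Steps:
x = I*√7882 (x = √((-1314 - 4632) - 1936) = √(-5946 - 1936) = √(-7882) = I*√7882 ≈ 88.781*I)
x - 1*(-11480) = I*√7882 - 1*(-11480) = I*√7882 + 11480 = 11480 + I*√7882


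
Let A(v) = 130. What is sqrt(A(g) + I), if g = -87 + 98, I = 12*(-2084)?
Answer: I*sqrt(24878) ≈ 157.73*I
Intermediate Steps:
I = -25008
g = 11
sqrt(A(g) + I) = sqrt(130 - 25008) = sqrt(-24878) = I*sqrt(24878)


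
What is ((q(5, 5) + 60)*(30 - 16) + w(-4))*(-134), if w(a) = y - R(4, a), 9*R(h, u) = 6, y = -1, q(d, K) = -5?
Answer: -308870/3 ≈ -1.0296e+5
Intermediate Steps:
R(h, u) = 2/3 (R(h, u) = (1/9)*6 = 2/3)
w(a) = -5/3 (w(a) = -1 - 1*2/3 = -1 - 2/3 = -5/3)
((q(5, 5) + 60)*(30 - 16) + w(-4))*(-134) = ((-5 + 60)*(30 - 16) - 5/3)*(-134) = (55*14 - 5/3)*(-134) = (770 - 5/3)*(-134) = (2305/3)*(-134) = -308870/3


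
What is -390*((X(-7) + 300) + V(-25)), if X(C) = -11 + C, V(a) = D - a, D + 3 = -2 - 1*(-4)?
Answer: -119340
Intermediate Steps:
D = -1 (D = -3 + (-2 - 1*(-4)) = -3 + (-2 + 4) = -3 + 2 = -1)
V(a) = -1 - a
-390*((X(-7) + 300) + V(-25)) = -390*(((-11 - 7) + 300) + (-1 - 1*(-25))) = -390*((-18 + 300) + (-1 + 25)) = -390*(282 + 24) = -390*306 = -119340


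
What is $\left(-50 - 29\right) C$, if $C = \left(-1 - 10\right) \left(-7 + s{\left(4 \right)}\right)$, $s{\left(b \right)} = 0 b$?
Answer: $-6083$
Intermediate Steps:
$s{\left(b \right)} = 0$
$C = 77$ ($C = \left(-1 - 10\right) \left(-7 + 0\right) = \left(-11\right) \left(-7\right) = 77$)
$\left(-50 - 29\right) C = \left(-50 - 29\right) 77 = \left(-79\right) 77 = -6083$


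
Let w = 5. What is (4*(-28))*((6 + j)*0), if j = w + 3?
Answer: 0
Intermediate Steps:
j = 8 (j = 5 + 3 = 8)
(4*(-28))*((6 + j)*0) = (4*(-28))*((6 + 8)*0) = -1568*0 = -112*0 = 0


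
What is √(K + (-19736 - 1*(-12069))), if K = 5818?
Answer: 43*I ≈ 43.0*I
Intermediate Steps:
√(K + (-19736 - 1*(-12069))) = √(5818 + (-19736 - 1*(-12069))) = √(5818 + (-19736 + 12069)) = √(5818 - 7667) = √(-1849) = 43*I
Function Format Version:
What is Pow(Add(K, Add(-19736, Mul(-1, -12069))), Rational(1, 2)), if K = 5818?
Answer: Mul(43, I) ≈ Mul(43.000, I)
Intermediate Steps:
Pow(Add(K, Add(-19736, Mul(-1, -12069))), Rational(1, 2)) = Pow(Add(5818, Add(-19736, Mul(-1, -12069))), Rational(1, 2)) = Pow(Add(5818, Add(-19736, 12069)), Rational(1, 2)) = Pow(Add(5818, -7667), Rational(1, 2)) = Pow(-1849, Rational(1, 2)) = Mul(43, I)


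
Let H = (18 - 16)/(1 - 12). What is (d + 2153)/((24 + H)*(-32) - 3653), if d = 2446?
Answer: -16863/16189 ≈ -1.0416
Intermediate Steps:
H = -2/11 (H = 2/(-11) = 2*(-1/11) = -2/11 ≈ -0.18182)
(d + 2153)/((24 + H)*(-32) - 3653) = (2446 + 2153)/((24 - 2/11)*(-32) - 3653) = 4599/((262/11)*(-32) - 3653) = 4599/(-8384/11 - 3653) = 4599/(-48567/11) = 4599*(-11/48567) = -16863/16189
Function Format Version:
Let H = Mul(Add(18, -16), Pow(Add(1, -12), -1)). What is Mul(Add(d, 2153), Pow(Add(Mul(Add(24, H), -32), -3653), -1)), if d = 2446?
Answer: Rational(-16863, 16189) ≈ -1.0416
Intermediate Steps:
H = Rational(-2, 11) (H = Mul(2, Pow(-11, -1)) = Mul(2, Rational(-1, 11)) = Rational(-2, 11) ≈ -0.18182)
Mul(Add(d, 2153), Pow(Add(Mul(Add(24, H), -32), -3653), -1)) = Mul(Add(2446, 2153), Pow(Add(Mul(Add(24, Rational(-2, 11)), -32), -3653), -1)) = Mul(4599, Pow(Add(Mul(Rational(262, 11), -32), -3653), -1)) = Mul(4599, Pow(Add(Rational(-8384, 11), -3653), -1)) = Mul(4599, Pow(Rational(-48567, 11), -1)) = Mul(4599, Rational(-11, 48567)) = Rational(-16863, 16189)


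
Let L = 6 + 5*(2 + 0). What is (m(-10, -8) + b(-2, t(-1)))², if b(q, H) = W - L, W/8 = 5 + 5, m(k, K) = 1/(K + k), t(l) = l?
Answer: 1324801/324 ≈ 4088.9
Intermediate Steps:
L = 16 (L = 6 + 5*2 = 6 + 10 = 16)
W = 80 (W = 8*(5 + 5) = 8*10 = 80)
b(q, H) = 64 (b(q, H) = 80 - 1*16 = 80 - 16 = 64)
(m(-10, -8) + b(-2, t(-1)))² = (1/(-8 - 10) + 64)² = (1/(-18) + 64)² = (-1/18 + 64)² = (1151/18)² = 1324801/324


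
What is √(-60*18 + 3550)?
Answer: √2470 ≈ 49.699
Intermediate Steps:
√(-60*18 + 3550) = √(-1080 + 3550) = √2470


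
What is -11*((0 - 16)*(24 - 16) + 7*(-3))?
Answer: 1639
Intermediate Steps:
-11*((0 - 16)*(24 - 16) + 7*(-3)) = -11*(-16*8 - 21) = -11*(-128 - 21) = -11*(-149) = 1639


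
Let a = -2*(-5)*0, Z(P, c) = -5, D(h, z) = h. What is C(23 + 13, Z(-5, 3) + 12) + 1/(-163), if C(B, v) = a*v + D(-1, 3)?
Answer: -164/163 ≈ -1.0061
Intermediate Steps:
a = 0 (a = 10*0 = 0)
C(B, v) = -1 (C(B, v) = 0*v - 1 = 0 - 1 = -1)
C(23 + 13, Z(-5, 3) + 12) + 1/(-163) = -1 + 1/(-163) = -1 - 1/163 = -164/163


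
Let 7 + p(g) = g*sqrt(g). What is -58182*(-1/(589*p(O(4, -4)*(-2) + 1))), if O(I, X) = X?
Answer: 29091/5890 ≈ 4.9390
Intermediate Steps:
p(g) = -7 + g**(3/2) (p(g) = -7 + g*sqrt(g) = -7 + g**(3/2))
-58182*(-1/(589*p(O(4, -4)*(-2) + 1))) = -58182*(-1/(589*(-7 + (-4*(-2) + 1)**(3/2)))) = -58182*(-1/(589*(-7 + (8 + 1)**(3/2)))) = -58182*(-1/(589*(-7 + 9**(3/2)))) = -58182*(-1/(589*(-7 + 27))) = -58182/(-19*20*31) = -58182/((-380*31)) = -58182/(-11780) = -58182*(-1/11780) = 29091/5890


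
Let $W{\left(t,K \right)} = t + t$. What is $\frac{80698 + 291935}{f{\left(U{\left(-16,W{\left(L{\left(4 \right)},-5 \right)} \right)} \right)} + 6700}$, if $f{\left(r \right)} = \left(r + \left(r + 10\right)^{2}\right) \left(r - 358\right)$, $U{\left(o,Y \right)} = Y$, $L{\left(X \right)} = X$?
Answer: $- \frac{124211}{36500} \approx -3.403$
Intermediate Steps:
$W{\left(t,K \right)} = 2 t$
$f{\left(r \right)} = \left(-358 + r\right) \left(r + \left(10 + r\right)^{2}\right)$ ($f{\left(r \right)} = \left(r + \left(10 + r\right)^{2}\right) \left(-358 + r\right) = \left(-358 + r\right) \left(r + \left(10 + r\right)^{2}\right)$)
$\frac{80698 + 291935}{f{\left(U{\left(-16,W{\left(L{\left(4 \right)},-5 \right)} \right)} \right)} + 6700} = \frac{80698 + 291935}{\left(-35800 + \left(2 \cdot 4\right)^{3} - 7418 \cdot 2 \cdot 4 - 337 \left(2 \cdot 4\right)^{2}\right) + 6700} = \frac{372633}{\left(-35800 + 8^{3} - 59344 - 337 \cdot 8^{2}\right) + 6700} = \frac{372633}{\left(-35800 + 512 - 59344 - 21568\right) + 6700} = \frac{372633}{-116200 + 6700} = \frac{372633}{-109500} = 372633 \left(- \frac{1}{109500}\right) = - \frac{124211}{36500}$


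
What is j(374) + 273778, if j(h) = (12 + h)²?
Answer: 422774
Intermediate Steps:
j(374) + 273778 = (12 + 374)² + 273778 = 386² + 273778 = 148996 + 273778 = 422774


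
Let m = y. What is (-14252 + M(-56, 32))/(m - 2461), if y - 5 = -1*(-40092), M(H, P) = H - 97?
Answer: -14405/37636 ≈ -0.38275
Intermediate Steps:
M(H, P) = -97 + H
y = 40097 (y = 5 - 1*(-40092) = 5 + 40092 = 40097)
m = 40097
(-14252 + M(-56, 32))/(m - 2461) = (-14252 + (-97 - 56))/(40097 - 2461) = (-14252 - 153)/37636 = -14405*1/37636 = -14405/37636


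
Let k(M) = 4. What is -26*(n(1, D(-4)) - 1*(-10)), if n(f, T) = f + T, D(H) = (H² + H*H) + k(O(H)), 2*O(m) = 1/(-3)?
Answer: -1222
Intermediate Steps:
O(m) = -⅙ (O(m) = (1/(-3))/2 = (1*(-⅓))/2 = (½)*(-⅓) = -⅙)
D(H) = 4 + 2*H² (D(H) = (H² + H*H) + 4 = (H² + H²) + 4 = 2*H² + 4 = 4 + 2*H²)
n(f, T) = T + f
-26*(n(1, D(-4)) - 1*(-10)) = -26*(((4 + 2*(-4)²) + 1) - 1*(-10)) = -26*(((4 + 2*16) + 1) + 10) = -26*(((4 + 32) + 1) + 10) = -26*((36 + 1) + 10) = -26*(37 + 10) = -26*47 = -1222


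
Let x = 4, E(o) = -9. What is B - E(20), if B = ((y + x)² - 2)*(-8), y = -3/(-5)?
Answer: -3607/25 ≈ -144.28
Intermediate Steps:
y = ⅗ (y = -3*(-⅕) = ⅗ ≈ 0.60000)
B = -3832/25 (B = ((⅗ + 4)² - 2)*(-8) = ((23/5)² - 2)*(-8) = (529/25 - 2)*(-8) = (479/25)*(-8) = -3832/25 ≈ -153.28)
B - E(20) = -3832/25 - 1*(-9) = -3832/25 + 9 = -3607/25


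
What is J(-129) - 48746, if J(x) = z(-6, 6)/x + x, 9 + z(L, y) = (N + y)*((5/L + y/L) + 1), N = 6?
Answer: -6304856/129 ≈ -48875.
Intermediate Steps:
z(L, y) = -9 + (6 + y)*(1 + 5/L + y/L) (z(L, y) = -9 + (6 + y)*((5/L + y/L) + 1) = -9 + (6 + y)*(1 + 5/L + y/L))
J(x) = x - 19/x (J(x) = ((30 + 6² + 11*6 - 6*(-3 + 6))/(-6))/x + x = (-(30 + 36 + 66 - 6*3)/6)/x + x = (-(30 + 36 + 66 - 18)/6)/x + x = (-⅙*114)/x + x = -19/x + x = x - 19/x)
J(-129) - 48746 = (-129 - 19/(-129)) - 48746 = (-129 - 19*(-1/129)) - 48746 = (-129 + 19/129) - 48746 = -16622/129 - 48746 = -6304856/129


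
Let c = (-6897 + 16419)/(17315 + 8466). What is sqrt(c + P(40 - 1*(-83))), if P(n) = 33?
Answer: sqrt(22179265395)/25781 ≈ 5.7766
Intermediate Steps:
c = 9522/25781 ≈ 0.36934
sqrt(c + P(40 - 1*(-83))) = sqrt(9522/25781 + 33) = sqrt(860295/25781) = sqrt(22179265395)/25781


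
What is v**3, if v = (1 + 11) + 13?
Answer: 15625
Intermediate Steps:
v = 25 (v = 12 + 13 = 25)
v**3 = 25**3 = 15625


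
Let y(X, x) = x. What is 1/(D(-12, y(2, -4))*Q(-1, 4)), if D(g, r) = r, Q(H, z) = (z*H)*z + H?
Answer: 1/68 ≈ 0.014706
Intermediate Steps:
Q(H, z) = H + H*z² (Q(H, z) = (H*z)*z + H = H*z² + H = H + H*z²)
1/(D(-12, y(2, -4))*Q(-1, 4)) = 1/(-(-4)*(1 + 4²)) = 1/(-(-4)*(1 + 16)) = 1/(-(-4)*17) = 1/(-4*(-17)) = 1/68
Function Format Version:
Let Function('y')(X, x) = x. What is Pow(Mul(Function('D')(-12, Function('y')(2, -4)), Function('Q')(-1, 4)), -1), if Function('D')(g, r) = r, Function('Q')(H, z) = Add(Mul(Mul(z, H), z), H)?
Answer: Rational(1, 68) ≈ 0.014706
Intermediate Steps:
Function('Q')(H, z) = Add(H, Mul(H, Pow(z, 2))) (Function('Q')(H, z) = Add(Mul(Mul(H, z), z), H) = Add(Mul(H, Pow(z, 2)), H) = Add(H, Mul(H, Pow(z, 2))))
Pow(Mul(Function('D')(-12, Function('y')(2, -4)), Function('Q')(-1, 4)), -1) = Pow(Mul(-4, Mul(-1, Add(1, Pow(4, 2)))), -1) = Pow(Mul(-4, Mul(-1, Add(1, 16))), -1) = Pow(Mul(-4, Mul(-1, 17)), -1) = Pow(Mul(-4, -17), -1) = Pow(68, -1) = Rational(1, 68)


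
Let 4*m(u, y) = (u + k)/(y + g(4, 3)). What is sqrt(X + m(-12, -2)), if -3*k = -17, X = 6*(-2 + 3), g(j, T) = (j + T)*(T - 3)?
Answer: sqrt(978)/12 ≈ 2.6061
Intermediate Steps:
g(j, T) = (-3 + T)*(T + j) (g(j, T) = (T + j)*(-3 + T) = (-3 + T)*(T + j))
X = 6 (X = 6*1 = 6)
k = 17/3 (k = -1/3*(-17) = 17/3 ≈ 5.6667)
m(u, y) = (17/3 + u)/(4*y) (m(u, y) = ((u + 17/3)/(y + (3**2 - 3*3 - 3*4 + 3*4)))/4 = ((17/3 + u)/(y + (9 - 9 - 12 + 12)))/4 = ((17/3 + u)/(y + 0))/4 = ((17/3 + u)/y)/4 = (17/3 + u)/(4*y))
sqrt(X + m(-12, -2)) = sqrt(6 + (1/12)*(17 + 3*(-12))/(-2)) = sqrt(6 + (1/12)*(-1/2)*(17 - 36)) = sqrt(6 + (1/12)*(-1/2)*(-19)) = sqrt(6 + 19/24) = sqrt(163/24) = sqrt(978)/12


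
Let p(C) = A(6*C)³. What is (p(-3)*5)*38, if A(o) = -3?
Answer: -5130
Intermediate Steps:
p(C) = -27 (p(C) = (-3)³ = -27)
(p(-3)*5)*38 = -27*5*38 = -135*38 = -5130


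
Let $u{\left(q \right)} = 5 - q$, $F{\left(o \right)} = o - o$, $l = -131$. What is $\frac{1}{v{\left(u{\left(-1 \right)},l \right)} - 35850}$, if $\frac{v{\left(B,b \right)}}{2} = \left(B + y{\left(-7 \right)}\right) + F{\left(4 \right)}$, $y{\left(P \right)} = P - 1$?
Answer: $- \frac{1}{35854} \approx -2.7891 \cdot 10^{-5}$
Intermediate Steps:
$F{\left(o \right)} = 0$
$y{\left(P \right)} = -1 + P$
$v{\left(B,b \right)} = -16 + 2 B$ ($v{\left(B,b \right)} = 2 \left(\left(B - 8\right) + 0\right) = 2 \left(\left(-8 + B\right) + 0\right) = 2 \left(-8 + B\right) = -16 + 2 B$)
$\frac{1}{v{\left(u{\left(-1 \right)},l \right)} - 35850} = \frac{1}{\left(-16 + 2 \left(5 - -1\right)\right) - 35850} = \frac{1}{\left(-16 + 2 \left(5 + 1\right)\right) - 35850} = \frac{1}{\left(-16 + 2 \cdot 6\right) - 35850} = \frac{1}{\left(-16 + 12\right) - 35850} = \frac{1}{-4 - 35850} = \frac{1}{-35854} = - \frac{1}{35854}$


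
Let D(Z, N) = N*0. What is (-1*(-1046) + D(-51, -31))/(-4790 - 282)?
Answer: -523/2536 ≈ -0.20623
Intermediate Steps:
D(Z, N) = 0
(-1*(-1046) + D(-51, -31))/(-4790 - 282) = (-1*(-1046) + 0)/(-4790 - 282) = (1046 + 0)/(-5072) = 1046*(-1/5072) = -523/2536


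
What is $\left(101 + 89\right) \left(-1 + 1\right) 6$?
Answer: $0$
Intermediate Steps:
$\left(101 + 89\right) \left(-1 + 1\right) 6 = 190 \cdot 0 \cdot 6 = 190 \cdot 0 = 0$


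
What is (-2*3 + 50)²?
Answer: 1936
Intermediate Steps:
(-2*3 + 50)² = (-6 + 50)² = 44² = 1936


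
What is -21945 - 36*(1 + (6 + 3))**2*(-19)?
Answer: 46455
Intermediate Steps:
-21945 - 36*(1 + (6 + 3))**2*(-19) = -21945 - 36*(1 + 9)**2*(-19) = -21945 - 36*10**2*(-19) = -21945 - 36*100*(-19) = -21945 - 3600*(-19) = -21945 - 1*(-68400) = -21945 + 68400 = 46455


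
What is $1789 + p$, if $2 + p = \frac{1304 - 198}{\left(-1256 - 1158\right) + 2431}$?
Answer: $\frac{31485}{17} \approx 1852.1$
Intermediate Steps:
$p = \frac{1072}{17}$ ($p = -2 + \frac{1304 - 198}{\left(-1256 - 1158\right) + 2431} = -2 + \frac{1106}{-2414 + 2431} = -2 + \frac{1106}{17} = \frac{1072}{17} \approx 63.059$)
$1789 + p = 1789 + \frac{1072}{17} = \frac{31485}{17}$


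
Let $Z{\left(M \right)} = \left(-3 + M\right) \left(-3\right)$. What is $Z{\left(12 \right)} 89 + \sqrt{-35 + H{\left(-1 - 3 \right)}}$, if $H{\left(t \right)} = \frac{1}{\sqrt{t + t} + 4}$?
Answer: $-2403 + \frac{\sqrt{2} \sqrt{- \frac{139 + 70 i \sqrt{2}}{2 + i \sqrt{2}}}}{2} \approx -2403.0 - 5.902 i$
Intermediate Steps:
$Z{\left(M \right)} = 9 - 3 M$
$H{\left(t \right)} = \frac{1}{4 + \sqrt{2} \sqrt{t}}$ ($H{\left(t \right)} = \frac{1}{\sqrt{2 t} + 4} = \frac{1}{\sqrt{2} \sqrt{t} + 4} = \frac{1}{4 + \sqrt{2} \sqrt{t}}$)
$Z{\left(12 \right)} 89 + \sqrt{-35 + H{\left(-1 - 3 \right)}} = \left(9 - 36\right) 89 + \sqrt{-35 + \frac{1}{4 + \sqrt{2} \sqrt{-1 - 3}}} = \left(9 - 36\right) 89 + \sqrt{-35 + \frac{1}{4 + \sqrt{2} \sqrt{-4}}} = \left(-27\right) 89 + \sqrt{-35 + \frac{1}{4 + \sqrt{2} \cdot 2 i}} = -2403 + \sqrt{-35 + \frac{1}{4 + 2 i \sqrt{2}}}$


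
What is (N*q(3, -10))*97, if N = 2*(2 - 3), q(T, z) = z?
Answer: 1940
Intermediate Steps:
N = -2 (N = 2*(-1) = -2)
(N*q(3, -10))*97 = -2*(-10)*97 = 20*97 = 1940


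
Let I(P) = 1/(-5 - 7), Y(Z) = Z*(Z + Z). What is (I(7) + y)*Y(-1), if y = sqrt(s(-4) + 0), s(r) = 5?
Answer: -1/6 + 2*sqrt(5) ≈ 4.3055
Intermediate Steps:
Y(Z) = 2*Z**2 (Y(Z) = Z*(2*Z) = 2*Z**2)
I(P) = -1/12 (I(P) = 1/(-12) = -1/12)
y = sqrt(5) (y = sqrt(5 + 0) = sqrt(5) ≈ 2.2361)
(I(7) + y)*Y(-1) = (-1/12 + sqrt(5))*(2*(-1)**2) = (-1/12 + sqrt(5))*(2*1) = (-1/12 + sqrt(5))*2 = -1/6 + 2*sqrt(5)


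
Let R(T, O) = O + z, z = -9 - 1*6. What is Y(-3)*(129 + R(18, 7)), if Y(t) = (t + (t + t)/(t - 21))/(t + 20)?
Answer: -1331/68 ≈ -19.574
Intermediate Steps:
z = -15 (z = -9 - 6 = -15)
R(T, O) = -15 + O (R(T, O) = O - 15 = -15 + O)
Y(t) = (t + 2*t/(-21 + t))/(20 + t) (Y(t) = (t + (2*t)/(-21 + t))/(20 + t) = (t + 2*t/(-21 + t))/(20 + t))
Y(-3)*(129 + R(18, 7)) = (-3*(-19 - 3)/(-420 + (-3)² - 1*(-3)))*(129 + (-15 + 7)) = (-3*(-22)/(-420 + 9 + 3))*(129 - 8) = -3*(-22)/(-408)*121 = -3*(-1/408)*(-22)*121 = -11/68*121 = -1331/68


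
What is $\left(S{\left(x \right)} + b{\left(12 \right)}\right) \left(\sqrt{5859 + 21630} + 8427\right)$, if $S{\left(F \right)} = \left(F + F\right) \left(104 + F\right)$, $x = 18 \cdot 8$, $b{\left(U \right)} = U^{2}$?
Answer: $603103536 + 500976 \sqrt{561} \approx 6.1497 \cdot 10^{8}$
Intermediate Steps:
$x = 144$
$S{\left(F \right)} = 2 F \left(104 + F\right)$
$\left(S{\left(x \right)} + b{\left(12 \right)}\right) \left(\sqrt{5859 + 21630} + 8427\right) = \left(2 \cdot 144 \left(104 + 144\right) + 12^{2}\right) \left(\sqrt{5859 + 21630} + 8427\right) = \left(2 \cdot 144 \cdot 248 + 144\right) \left(\sqrt{27489} + 8427\right) = \left(71424 + 144\right) \left(7 \sqrt{561} + 8427\right) = 71568 \left(8427 + 7 \sqrt{561}\right) = 603103536 + 500976 \sqrt{561}$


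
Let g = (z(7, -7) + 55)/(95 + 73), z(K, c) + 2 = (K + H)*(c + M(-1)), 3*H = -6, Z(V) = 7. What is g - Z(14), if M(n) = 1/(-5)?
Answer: -1159/168 ≈ -6.8988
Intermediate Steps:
M(n) = -⅕
H = -2 (H = (⅓)*(-6) = -2)
z(K, c) = -2 + (-2 + K)*(-⅕ + c) (z(K, c) = -2 + (K - 2)*(c - ⅕) = -2 + (-2 + K)*(-⅕ + c))
g = 17/168 (g = ((-8/5 - 2*(-7) - ⅕*7 + 7*(-7)) + 55)/(95 + 73) = ((-8/5 + 14 - 7/5 - 49) + 55)/168 = (-38 + 55)*(1/168) = 17*(1/168) = 17/168 ≈ 0.10119)
g - Z(14) = 17/168 - 1*7 = 17/168 - 7 = -1159/168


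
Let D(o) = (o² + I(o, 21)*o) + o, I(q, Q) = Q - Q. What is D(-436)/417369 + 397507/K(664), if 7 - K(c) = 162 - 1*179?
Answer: 55303883641/3338952 ≈ 16563.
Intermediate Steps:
I(q, Q) = 0
D(o) = o + o² (D(o) = (o² + 0*o) + o = (o² + 0) + o = o² + o = o + o²)
K(c) = 24 (K(c) = 7 - (162 - 1*179) = 7 - (162 - 179) = 7 - 1*(-17) = 7 + 17 = 24)
D(-436)/417369 + 397507/K(664) = -436*(1 - 436)/417369 + 397507/24 = -436*(-435)*(1/417369) + 397507*(1/24) = 189660*(1/417369) + 397507/24 = 63220/139123 + 397507/24 = 55303883641/3338952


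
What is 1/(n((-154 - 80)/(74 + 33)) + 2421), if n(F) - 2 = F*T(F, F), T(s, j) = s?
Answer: 11449/27795683 ≈ 0.00041190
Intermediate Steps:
n(F) = 2 + F² (n(F) = 2 + F*F = 2 + F²)
1/(n((-154 - 80)/(74 + 33)) + 2421) = 1/((2 + ((-154 - 80)/(74 + 33))²) + 2421) = 1/((2 + (-234/107)²) + 2421) = 1/((2 + 54756/11449) + 2421) = 1/(77654/11449 + 2421) = 1/(27795683/11449) = 11449/27795683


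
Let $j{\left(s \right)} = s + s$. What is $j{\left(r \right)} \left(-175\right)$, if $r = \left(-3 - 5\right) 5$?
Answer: $14000$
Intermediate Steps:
$r = -40$ ($r = \left(-8\right) 5 = -40$)
$j{\left(s \right)} = 2 s$
$j{\left(r \right)} \left(-175\right) = 2 \left(-40\right) \left(-175\right) = \left(-80\right) \left(-175\right) = 14000$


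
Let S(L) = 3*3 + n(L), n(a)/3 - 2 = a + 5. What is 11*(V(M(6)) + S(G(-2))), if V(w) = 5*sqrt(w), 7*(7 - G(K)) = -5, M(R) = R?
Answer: 4092/7 + 55*sqrt(6) ≈ 719.29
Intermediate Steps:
n(a) = 21 + 3*a (n(a) = 6 + 3*(a + 5) = 6 + 3*(5 + a) = 6 + (15 + 3*a) = 21 + 3*a)
G(K) = 54/7 (G(K) = 7 - 1/7*(-5) = 7 + 5/7 = 54/7)
S(L) = 30 + 3*L (S(L) = 3*3 + (21 + 3*L) = 9 + (21 + 3*L) = 30 + 3*L)
11*(V(M(6)) + S(G(-2))) = 11*(5*sqrt(6) + (30 + 3*(54/7))) = 11*(5*sqrt(6) + (30 + 162/7)) = 11*(5*sqrt(6) + 372/7) = 11*(372/7 + 5*sqrt(6)) = 4092/7 + 55*sqrt(6)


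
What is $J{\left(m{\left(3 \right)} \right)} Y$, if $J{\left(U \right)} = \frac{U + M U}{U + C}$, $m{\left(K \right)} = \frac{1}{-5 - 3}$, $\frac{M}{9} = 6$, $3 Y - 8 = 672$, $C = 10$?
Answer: $- \frac{37400}{237} \approx -157.81$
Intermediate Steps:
$Y = \frac{680}{3}$ ($Y = \frac{8}{3} + \frac{1}{3} \cdot 672 = \frac{8}{3} + 224 = \frac{680}{3} \approx 226.67$)
$M = 54$ ($M = 9 \cdot 6 = 54$)
$m{\left(K \right)} = - \frac{1}{8}$ ($m{\left(K \right)} = \frac{1}{-8} = - \frac{1}{8}$)
$J{\left(U \right)} = \frac{55 U}{10 + U}$ ($J{\left(U \right)} = \frac{U + 54 U}{U + 10} = \frac{55 U}{10 + U}$)
$J{\left(m{\left(3 \right)} \right)} Y = 55 \left(- \frac{1}{8}\right) \frac{1}{10 - \frac{1}{8}} \cdot \frac{680}{3} = 55 \left(- \frac{1}{8}\right) \frac{1}{\frac{79}{8}} \cdot \frac{680}{3} = 55 \left(- \frac{1}{8}\right) \frac{8}{79} \cdot \frac{680}{3} = \left(- \frac{55}{79}\right) \frac{680}{3} = - \frac{37400}{237}$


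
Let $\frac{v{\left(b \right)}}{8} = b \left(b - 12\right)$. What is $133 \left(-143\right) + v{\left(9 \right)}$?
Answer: $-19235$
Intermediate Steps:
$v{\left(b \right)} = 8 b \left(-12 + b\right)$ ($v{\left(b \right)} = 8 b \left(b - 12\right) = 8 b \left(-12 + b\right)$)
$133 \left(-143\right) + v{\left(9 \right)} = 133 \left(-143\right) + 8 \cdot 9 \left(-12 + 9\right) = -19019 + 8 \cdot 9 \left(-3\right) = -19019 - 216 = -19235$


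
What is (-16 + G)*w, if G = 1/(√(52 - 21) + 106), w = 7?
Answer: -1254218/11205 - 7*√31/11205 ≈ -111.94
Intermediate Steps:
G = 1/(106 + √31) (G = 1/(√31 + 106) = 1/(106 + √31) ≈ 0.0089632)
(-16 + G)*w = (-16 + (106/11205 - √31/11205))*7 = (-179174/11205 - √31/11205)*7 = -1254218/11205 - 7*√31/11205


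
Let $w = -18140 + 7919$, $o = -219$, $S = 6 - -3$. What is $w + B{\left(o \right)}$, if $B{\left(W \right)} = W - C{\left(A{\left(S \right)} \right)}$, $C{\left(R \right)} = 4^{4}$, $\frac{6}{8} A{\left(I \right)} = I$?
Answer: $-10696$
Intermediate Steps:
$S = 9$ ($S = 6 + 3 = 9$)
$A{\left(I \right)} = \frac{4 I}{3}$
$C{\left(R \right)} = 256$
$w = -10221$
$B{\left(W \right)} = -256 + W$ ($B{\left(W \right)} = W - 256 = -256 + W$)
$w + B{\left(o \right)} = -10221 - 475 = -10696$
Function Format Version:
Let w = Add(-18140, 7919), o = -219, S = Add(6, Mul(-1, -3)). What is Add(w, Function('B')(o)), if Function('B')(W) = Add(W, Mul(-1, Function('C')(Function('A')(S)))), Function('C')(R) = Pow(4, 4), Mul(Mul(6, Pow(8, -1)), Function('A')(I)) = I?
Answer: -10696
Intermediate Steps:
S = 9 (S = Add(6, 3) = 9)
Function('A')(I) = Mul(Rational(4, 3), I)
Function('C')(R) = 256
w = -10221
Function('B')(W) = Add(-256, W) (Function('B')(W) = Add(W, Mul(-1, 256)) = Add(W, -256) = Add(-256, W))
Add(w, Function('B')(o)) = Add(-10221, Add(-256, -219)) = Add(-10221, -475) = -10696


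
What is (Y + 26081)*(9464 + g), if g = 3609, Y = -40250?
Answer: -185231337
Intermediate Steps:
(Y + 26081)*(9464 + g) = (-40250 + 26081)*(9464 + 3609) = -14169*13073 = -185231337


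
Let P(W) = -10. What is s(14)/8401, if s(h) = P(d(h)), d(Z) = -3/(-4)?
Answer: -10/8401 ≈ -0.0011903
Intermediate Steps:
d(Z) = ¾ (d(Z) = -3*(-¼) = ¾)
s(h) = -10
s(14)/8401 = -10/8401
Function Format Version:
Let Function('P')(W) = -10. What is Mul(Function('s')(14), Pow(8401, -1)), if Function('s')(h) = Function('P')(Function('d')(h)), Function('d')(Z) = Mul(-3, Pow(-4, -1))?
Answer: Rational(-10, 8401) ≈ -0.0011903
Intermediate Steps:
Function('d')(Z) = Rational(3, 4) (Function('d')(Z) = Mul(-3, Rational(-1, 4)) = Rational(3, 4))
Function('s')(h) = -10
Mul(Function('s')(14), Pow(8401, -1)) = Mul(-10, Pow(8401, -1)) = Mul(-10, Rational(1, 8401)) = Rational(-10, 8401)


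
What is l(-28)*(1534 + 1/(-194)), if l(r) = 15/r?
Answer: -4463925/5432 ≈ -821.78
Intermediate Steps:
l(-28)*(1534 + 1/(-194)) = (15/(-28))*(1534 + 1/(-194)) = (15*(-1/28))*(1534 - 1/194) = -15/28*297595/194 = -4463925/5432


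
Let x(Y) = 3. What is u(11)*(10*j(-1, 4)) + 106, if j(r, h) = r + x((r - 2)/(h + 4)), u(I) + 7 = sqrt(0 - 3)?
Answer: -34 + 20*I*sqrt(3) ≈ -34.0 + 34.641*I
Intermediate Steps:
u(I) = -7 + I*sqrt(3) (u(I) = -7 + sqrt(0 - 3) = -7 + sqrt(-3) = -7 + I*sqrt(3))
j(r, h) = 3 + r (j(r, h) = r + 3 = 3 + r)
u(11)*(10*j(-1, 4)) + 106 = (-7 + I*sqrt(3))*(10*(3 - 1)) + 106 = (-7 + I*sqrt(3))*(10*2) + 106 = (-7 + I*sqrt(3))*20 + 106 = (-140 + 20*I*sqrt(3)) + 106 = -34 + 20*I*sqrt(3)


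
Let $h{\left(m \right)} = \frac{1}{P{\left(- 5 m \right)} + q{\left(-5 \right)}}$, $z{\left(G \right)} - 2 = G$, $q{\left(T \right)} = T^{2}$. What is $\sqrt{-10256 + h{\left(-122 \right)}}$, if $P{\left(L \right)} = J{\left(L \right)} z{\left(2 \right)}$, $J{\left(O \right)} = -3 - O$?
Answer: $\frac{i \sqrt{60411216651}}{2427} \approx 101.27 i$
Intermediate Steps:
$z{\left(G \right)} = 2 + G$
$P{\left(L \right)} = -12 - 4 L$ ($P{\left(L \right)} = \left(-3 - L\right) \left(2 + 2\right) = \left(-3 - L\right) 4 = -12 - 4 L$)
$h{\left(m \right)} = \frac{1}{13 + 20 m}$ ($h{\left(m \right)} = \frac{1}{\left(-12 - 4 \left(- 5 m\right)\right) + \left(-5\right)^{2}} = \frac{1}{\left(-12 + 20 m\right) + 25} = \frac{1}{13 + 20 m}$)
$\sqrt{-10256 + h{\left(-122 \right)}} = \sqrt{-10256 + \frac{1}{13 + 20 \left(-122\right)}} = \sqrt{-10256 + \frac{1}{13 - 2440}} = \sqrt{-10256 + \frac{1}{-2427}} = \sqrt{-10256 - \frac{1}{2427}} = \sqrt{- \frac{24891313}{2427}} = \frac{i \sqrt{60411216651}}{2427}$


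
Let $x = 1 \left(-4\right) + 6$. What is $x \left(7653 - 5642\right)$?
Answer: $4022$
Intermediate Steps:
$x = 2$ ($x = -4 + 6 = 2$)
$x \left(7653 - 5642\right) = 2 \left(7653 - 5642\right) = 2 \cdot 2011 = 4022$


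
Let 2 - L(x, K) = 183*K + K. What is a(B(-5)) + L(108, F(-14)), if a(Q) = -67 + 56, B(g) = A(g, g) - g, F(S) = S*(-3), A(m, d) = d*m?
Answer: -7737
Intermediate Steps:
F(S) = -3*S
L(x, K) = 2 - 184*K (L(x, K) = 2 - (183*K + K) = 2 - 184*K)
B(g) = g**2 - g (B(g) = g*g - g = g**2 - g)
a(Q) = -11
a(B(-5)) + L(108, F(-14)) = -11 + (2 - (-552)*(-14)) = -11 + (2 - 184*42) = -11 + (2 - 7728) = -11 - 7726 = -7737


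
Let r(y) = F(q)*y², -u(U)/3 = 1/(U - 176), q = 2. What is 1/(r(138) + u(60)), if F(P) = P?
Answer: 116/4418211 ≈ 2.6255e-5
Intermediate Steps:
u(U) = -3/(-176 + U) (u(U) = -3/(U - 176) = -3/(-176 + U))
r(y) = 2*y²
1/(r(138) + u(60)) = 1/(2*138² - 3/(-176 + 60)) = 1/(2*19044 - 3/(-116)) = 1/(38088 - 3*(-1/116)) = 1/(38088 + 3/116) = 1/(4418211/116) = 116/4418211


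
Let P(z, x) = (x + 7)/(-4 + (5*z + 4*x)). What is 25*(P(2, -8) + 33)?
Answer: 21475/26 ≈ 825.96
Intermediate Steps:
P(z, x) = (7 + x)/(-4 + 4*x + 5*z) (P(z, x) = (7 + x)/(-4 + (4*x + 5*z)) = (7 + x)/(-4 + 4*x + 5*z))
25*(P(2, -8) + 33) = 25*((7 - 8)/(-4 + 4*(-8) + 5*2) + 33) = 25*(-1/(-4 - 32 + 10) + 33) = 25*(-1/(-26) + 33) = 25*(-1/26*(-1) + 33) = 25*(1/26 + 33) = 25*(859/26) = 21475/26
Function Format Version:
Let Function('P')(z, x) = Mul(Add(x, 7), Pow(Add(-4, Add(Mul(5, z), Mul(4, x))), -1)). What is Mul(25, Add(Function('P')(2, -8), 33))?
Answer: Rational(21475, 26) ≈ 825.96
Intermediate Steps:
Function('P')(z, x) = Mul(Pow(Add(-4, Mul(4, x), Mul(5, z)), -1), Add(7, x)) (Function('P')(z, x) = Mul(Add(7, x), Pow(Add(-4, Add(Mul(4, x), Mul(5, z))), -1)) = Mul(Add(7, x), Pow(Add(-4, Mul(4, x), Mul(5, z)), -1)) = Mul(Pow(Add(-4, Mul(4, x), Mul(5, z)), -1), Add(7, x)))
Mul(25, Add(Function('P')(2, -8), 33)) = Mul(25, Add(Mul(Pow(Add(-4, Mul(4, -8), Mul(5, 2)), -1), Add(7, -8)), 33)) = Mul(25, Add(Mul(Pow(Add(-4, -32, 10), -1), -1), 33)) = Mul(25, Add(Mul(Pow(-26, -1), -1), 33)) = Mul(25, Add(Mul(Rational(-1, 26), -1), 33)) = Mul(25, Add(Rational(1, 26), 33)) = Mul(25, Rational(859, 26)) = Rational(21475, 26)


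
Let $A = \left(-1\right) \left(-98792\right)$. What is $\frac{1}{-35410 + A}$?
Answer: $\frac{1}{63382} \approx 1.5777 \cdot 10^{-5}$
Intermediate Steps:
$A = 98792$
$\frac{1}{-35410 + A} = \frac{1}{-35410 + 98792} = \frac{1}{63382}$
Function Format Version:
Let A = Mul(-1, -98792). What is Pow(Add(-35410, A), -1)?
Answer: Rational(1, 63382) ≈ 1.5777e-5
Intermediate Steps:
A = 98792
Pow(Add(-35410, A), -1) = Pow(Add(-35410, 98792), -1) = Pow(63382, -1) = Rational(1, 63382)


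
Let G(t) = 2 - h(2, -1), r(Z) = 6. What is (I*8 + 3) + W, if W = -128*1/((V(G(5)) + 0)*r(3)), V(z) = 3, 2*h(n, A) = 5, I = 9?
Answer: 611/9 ≈ 67.889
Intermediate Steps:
h(n, A) = 5/2 (h(n, A) = (½)*5 = 5/2)
G(t) = -½ (G(t) = 2 - 1*5/2 = 2 - 5/2 = -½)
W = -64/9 (W = -128*1/(6*(3 + 0)) = -128/(3*6) = -128/18 = -128*1/18 = -64/9 ≈ -7.1111)
(I*8 + 3) + W = (9*8 + 3) - 64/9 = (72 + 3) - 64/9 = 75 - 64/9 = 611/9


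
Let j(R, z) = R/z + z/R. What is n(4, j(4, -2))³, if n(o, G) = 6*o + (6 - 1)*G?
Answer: 12167/8 ≈ 1520.9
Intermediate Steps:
n(o, G) = 5*G + 6*o (n(o, G) = 6*o + 5*G = 5*G + 6*o)
n(4, j(4, -2))³ = (5*(4/(-2) - 2/4) + 6*4)³ = (5*(4*(-½) - 2*¼) + 24)³ = (5*(-2 - ½) + 24)³ = (5*(-5/2) + 24)³ = (-25/2 + 24)³ = (23/2)³ = 12167/8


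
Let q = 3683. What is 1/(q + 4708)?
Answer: 1/8391 ≈ 0.00011918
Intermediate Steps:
1/(q + 4708) = 1/(3683 + 4708) = 1/8391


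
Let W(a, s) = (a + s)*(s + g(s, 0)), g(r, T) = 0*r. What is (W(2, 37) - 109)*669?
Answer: 892446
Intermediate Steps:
g(r, T) = 0
W(a, s) = s*(a + s) (W(a, s) = (a + s)*(s + 0) = (a + s)*s = s*(a + s))
(W(2, 37) - 109)*669 = (37*(2 + 37) - 109)*669 = (37*39 - 109)*669 = (1443 - 109)*669 = 1334*669 = 892446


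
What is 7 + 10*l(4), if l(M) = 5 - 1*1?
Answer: 47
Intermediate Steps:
l(M) = 4 (l(M) = 5 - 1 = 4)
7 + 10*l(4) = 7 + 10*4 = 7 + 40 = 47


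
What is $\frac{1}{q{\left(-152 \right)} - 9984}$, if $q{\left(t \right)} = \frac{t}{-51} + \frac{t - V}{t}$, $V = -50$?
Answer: $- \frac{3876}{38683831} \approx -0.0001002$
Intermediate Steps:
$q{\left(t \right)} = - \frac{t}{51} + \frac{50 + t}{t}$ ($q{\left(t \right)} = \frac{t}{-51} + \frac{t - -50}{t} = t \left(- \frac{1}{51}\right) + \frac{t + 50}{t} = - \frac{t}{51} + \frac{50 + t}{t}$)
$\frac{1}{q{\left(-152 \right)} - 9984} = \frac{1}{\left(1 + \frac{50}{-152} - - \frac{152}{51}\right) - 9984} = \frac{1}{\left(1 + 50 \left(- \frac{1}{152}\right) + \frac{152}{51}\right) - 9984} = \frac{1}{\left(1 - \frac{25}{76} + \frac{152}{51}\right) - 9984} = \frac{1}{\frac{14153}{3876} - 9984} = \frac{1}{- \frac{38683831}{3876}} = - \frac{3876}{38683831}$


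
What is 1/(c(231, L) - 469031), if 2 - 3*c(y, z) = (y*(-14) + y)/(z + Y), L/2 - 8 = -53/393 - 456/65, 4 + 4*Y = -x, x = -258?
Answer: -9993129/4686927202643 ≈ -2.1321e-6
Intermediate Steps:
Y = 127/2 (Y = -1 + (-1*(-258))/4 = -1 + (1/4)*258 = -1 + 129/2 = 127/2 ≈ 63.500)
L = 43414/25545 (L = 16 + 2*(-53/393 - 456/65) = 16 + 2*(-182653/25545) = 16 - 365306/25545 = 43414/25545 ≈ 1.6995)
c(y, z) = 2/3 + 13*y/(3*(127/2 + z)) (c(y, z) = 2/3 - (y*(-14) + y)/(3*(z + 127/2)) = 2/3 - (-14*y + y)/(3*(127/2 + z)) = 2/3 - (-13*y)/(3*(127/2 + z)) = 2/3 - (-13)*y/(3*(127/2 + z)) = 2/3 + 13*y/(3*(127/2 + z)))
1/(c(231, L) - 469031) = 1/(2*(127 + 2*(43414/25545) + 13*231)/(3*(127 + 2*(43414/25545))) - 469031) = 1/(2*(127 + 86828/25545 + 3003)/(3*(127 + 86828/25545)) - 469031) = 1/((2/3)*(80042678/25545)/(3331043/25545) - 469031) = 1/((2/3)*(25545/3331043)*(80042678/25545) - 469031) = 1/(160085356/9993129 - 469031) = 1/(-4686927202643/9993129) = -9993129/4686927202643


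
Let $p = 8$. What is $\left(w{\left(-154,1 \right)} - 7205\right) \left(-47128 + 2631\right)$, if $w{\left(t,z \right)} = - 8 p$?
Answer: $323448693$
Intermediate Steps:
$w{\left(t,z \right)} = -64$ ($w{\left(t,z \right)} = \left(-8\right) 8 = -64$)
$\left(w{\left(-154,1 \right)} - 7205\right) \left(-47128 + 2631\right) = \left(-64 - 7205\right) \left(-47128 + 2631\right) = \left(-7269\right) \left(-44497\right) = 323448693$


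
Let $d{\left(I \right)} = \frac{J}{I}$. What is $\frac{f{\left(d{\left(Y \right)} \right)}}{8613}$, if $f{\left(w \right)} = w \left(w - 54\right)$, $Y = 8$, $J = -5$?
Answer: $\frac{2185}{551232} \approx 0.0039639$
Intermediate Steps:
$d{\left(I \right)} = - \frac{5}{I}$
$f{\left(w \right)} = w \left(-54 + w\right)$
$\frac{f{\left(d{\left(Y \right)} \right)}}{8613} = \frac{- \frac{5}{8} \left(-54 - \frac{5}{8}\right)}{8613} = \left(-5\right) \frac{1}{8} \left(-54 - \frac{5}{8}\right) \frac{1}{8613} = - \frac{5 \left(-54 - \frac{5}{8}\right)}{8} \cdot \frac{1}{8613} = \left(- \frac{5}{8}\right) \left(- \frac{437}{8}\right) \frac{1}{8613} = \frac{2185}{64} \cdot \frac{1}{8613} = \frac{2185}{551232}$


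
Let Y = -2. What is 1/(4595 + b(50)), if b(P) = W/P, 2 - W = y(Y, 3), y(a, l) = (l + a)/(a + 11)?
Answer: 450/2067767 ≈ 0.00021763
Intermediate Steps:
y(a, l) = (a + l)/(11 + a)
W = 17/9 (W = 2 - (-2 + 3)/(11 - 2) = 2 - 1/9 = 17/9 ≈ 1.8889)
b(P) = 17/(9*P)
1/(4595 + b(50)) = 1/(4595 + (17/9)/50) = 1/(4595 + (17/9)*(1/50)) = 1/(4595 + 17/450) = 1/(2067767/450) = 450/2067767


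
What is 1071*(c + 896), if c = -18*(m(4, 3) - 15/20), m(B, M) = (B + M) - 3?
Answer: 1793925/2 ≈ 8.9696e+5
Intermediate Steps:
m(B, M) = -3 + B + M
c = -117/2 (c = -18*((-3 + 4 + 3) - 15/20) = -18*(4 - 15*1/20) = -18*(4 - ¾) = -18*13/4 = -117/2 ≈ -58.500)
1071*(c + 896) = 1071*(-117/2 + 896) = 1071*(1675/2) = 1793925/2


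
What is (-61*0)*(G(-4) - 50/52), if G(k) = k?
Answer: 0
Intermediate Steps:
(-61*0)*(G(-4) - 50/52) = (-61*0)*(-4 - 50/52) = 0*(-4 - 50/52) = 0*(-4 - 1*25/26) = 0*(-4 - 25/26) = 0*(-129/26) = 0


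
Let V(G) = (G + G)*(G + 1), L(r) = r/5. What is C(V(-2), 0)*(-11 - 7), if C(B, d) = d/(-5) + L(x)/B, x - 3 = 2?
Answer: -9/2 ≈ -4.5000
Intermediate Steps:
x = 5 (x = 3 + 2 = 5)
L(r) = r/5 (L(r) = r*(⅕) = r/5)
V(G) = 2*G*(1 + G) (V(G) = (2*G)*(1 + G) = 2*G*(1 + G))
C(B, d) = 1/B - d/5 (C(B, d) = d/(-5) + ((⅕)*5)/B = d*(-⅕) + 1/B = -d/5 + 1/B = 1/B - d/5)
C(V(-2), 0)*(-11 - 7) = (1/(2*(-2)*(1 - 2)) - ⅕*0)*(-11 - 7) = (1/(2*(-2)*(-1)) + 0)*(-18) = (1/4 + 0)*(-18) = (¼ + 0)*(-18) = (¼)*(-18) = -9/2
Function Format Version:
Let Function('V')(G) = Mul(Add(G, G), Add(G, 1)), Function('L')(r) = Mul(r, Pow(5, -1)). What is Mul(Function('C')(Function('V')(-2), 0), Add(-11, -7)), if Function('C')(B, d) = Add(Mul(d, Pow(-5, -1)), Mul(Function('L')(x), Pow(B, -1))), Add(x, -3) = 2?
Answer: Rational(-9, 2) ≈ -4.5000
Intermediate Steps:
x = 5 (x = Add(3, 2) = 5)
Function('L')(r) = Mul(Rational(1, 5), r) (Function('L')(r) = Mul(r, Rational(1, 5)) = Mul(Rational(1, 5), r))
Function('V')(G) = Mul(2, G, Add(1, G)) (Function('V')(G) = Mul(Mul(2, G), Add(1, G)) = Mul(2, G, Add(1, G)))
Function('C')(B, d) = Add(Pow(B, -1), Mul(Rational(-1, 5), d)) (Function('C')(B, d) = Add(Mul(d, Pow(-5, -1)), Mul(Mul(Rational(1, 5), 5), Pow(B, -1))) = Add(Mul(d, Rational(-1, 5)), Mul(1, Pow(B, -1))) = Add(Mul(Rational(-1, 5), d), Pow(B, -1)) = Add(Pow(B, -1), Mul(Rational(-1, 5), d)))
Mul(Function('C')(Function('V')(-2), 0), Add(-11, -7)) = Mul(Add(Pow(Mul(2, -2, Add(1, -2)), -1), Mul(Rational(-1, 5), 0)), Add(-11, -7)) = Mul(Add(Pow(Mul(2, -2, -1), -1), 0), -18) = Mul(Add(Pow(4, -1), 0), -18) = Mul(Add(Rational(1, 4), 0), -18) = Mul(Rational(1, 4), -18) = Rational(-9, 2)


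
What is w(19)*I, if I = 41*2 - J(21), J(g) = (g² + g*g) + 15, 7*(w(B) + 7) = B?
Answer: 24450/7 ≈ 3492.9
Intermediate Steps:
w(B) = -7 + B/7
J(g) = 15 + 2*g² (J(g) = (g² + g²) + 15 = 2*g² + 15 = 15 + 2*g²)
I = -815 (I = 41*2 - (15 + 2*21²) = 82 - (15 + 2*441) = 82 - (15 + 882) = 82 - 1*897 = 82 - 897 = -815)
w(19)*I = (-7 + (⅐)*19)*(-815) = (-7 + 19/7)*(-815) = -30/7*(-815) = 24450/7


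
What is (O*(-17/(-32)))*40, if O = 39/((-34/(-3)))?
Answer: 585/8 ≈ 73.125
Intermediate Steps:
O = 117/34 (O = 39/((-34*(-1/3))) = 39/(34/3) = 39*(3/34) = 117/34 ≈ 3.4412)
(O*(-17/(-32)))*40 = (117*(-17/(-32))/34)*40 = (117*(-17*(-1/32))/34)*40 = ((117/34)*(17/32))*40 = (117/64)*40 = 585/8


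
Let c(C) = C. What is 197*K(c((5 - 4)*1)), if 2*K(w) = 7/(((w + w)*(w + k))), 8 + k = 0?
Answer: -197/4 ≈ -49.250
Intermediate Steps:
k = -8 (k = -8 + 0 = -8)
K(w) = 7/(4*w*(-8 + w)) (K(w) = (7/(((w + w)*(w - 8))))/2 = (7/(((2*w)*(-8 + w))))/2 = (7/((2*w*(-8 + w))))/2 = (7*(1/(2*w*(-8 + w))))/2 = (7/(2*w*(-8 + w)))/2 = 7/(4*w*(-8 + w)))
197*K(c((5 - 4)*1)) = 197*(7/(4*(((5 - 4)*1))*(-8 + (5 - 4)*1))) = 197*(7/(4*((1*1))*(-8 + 1*1))) = 197*((7/4)/(1*(-8 + 1))) = 197*((7/4)*1/(-7)) = 197*((7/4)*1*(-⅐)) = 197*(-¼) = -197/4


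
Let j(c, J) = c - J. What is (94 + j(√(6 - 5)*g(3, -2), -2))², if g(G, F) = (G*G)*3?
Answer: 15129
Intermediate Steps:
g(G, F) = 3*G² (g(G, F) = G²*3 = 3*G²)
(94 + j(√(6 - 5)*g(3, -2), -2))² = (94 + (√(6 - 5)*(3*3²) - 1*(-2)))² = (94 + (√1*(3*9) + 2))² = (94 + (1*27 + 2))² = (94 + (27 + 2))² = (94 + 29)² = 123² = 15129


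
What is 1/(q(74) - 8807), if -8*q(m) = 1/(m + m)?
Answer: -1184/10427489 ≈ -0.00011355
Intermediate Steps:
q(m) = -1/(16*m) (q(m) = -1/(8*(m + m)) = -1/(2*m)/8 = -1/(16*m))
1/(q(74) - 8807) = 1/(-1/16/74 - 8807) = 1/(-1/16*1/74 - 8807) = 1/(-1/1184 - 8807) = 1/(-10427489/1184) = -1184/10427489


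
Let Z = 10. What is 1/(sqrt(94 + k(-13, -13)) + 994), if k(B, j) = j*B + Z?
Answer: 142/141109 - sqrt(273)/987763 ≈ 0.00098959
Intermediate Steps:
k(B, j) = 10 + B*j (k(B, j) = j*B + 10 = B*j + 10 = 10 + B*j)
1/(sqrt(94 + k(-13, -13)) + 994) = 1/(sqrt(94 + (10 - 13*(-13))) + 994) = 1/(sqrt(94 + (10 + 169)) + 994) = 1/(sqrt(94 + 179) + 994) = 1/(sqrt(273) + 994) = 1/(994 + sqrt(273))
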